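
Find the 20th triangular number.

210

The 20th triangular number is n(n+1)/2 with n = 20.
20·21/2 = 420/2 = 210.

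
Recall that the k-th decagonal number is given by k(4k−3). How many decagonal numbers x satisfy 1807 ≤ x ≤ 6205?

18

The n-th decagonal number is n(4n−3).
Smallest index with value ≥ 1807: n = 22 (giving 1870).
Largest index with value ≤ 6205: n = 39 (giving 5967).
Indices 22 through 39: 18 terms.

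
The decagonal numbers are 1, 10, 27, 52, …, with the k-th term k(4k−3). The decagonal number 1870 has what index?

22

Set n(4n−3) = 1870, giving 4n² − 3n − 1870 = 0.
The discriminant is 9 + 16·1870 = 29929, and √29929 = 173.
So n = (3 + 173) / 8 = 176/8 = 22.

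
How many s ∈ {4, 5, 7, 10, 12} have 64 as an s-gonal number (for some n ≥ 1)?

2

s = 4: P(4, 8) = 64. ✓
s = 5: P(5, 6) = 51 and P(5, 7) = 70; 64 is not s-gonal.
s = 7: P(7, 5) = 55 and P(7, 6) = 81; 64 is not s-gonal.
s = 10: P(10, 4) = 52 and P(10, 5) = 85; 64 is not s-gonal.
s = 12: P(12, 4) = 64. ✓
Hits: s ∈ {4, 12} → 2.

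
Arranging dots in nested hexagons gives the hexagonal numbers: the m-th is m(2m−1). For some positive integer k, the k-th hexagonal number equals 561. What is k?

17

Set n(2n−1) = 561, giving 2n² − n − 561 = 0.
So n = (1 + 67) / 4 = 68/4 = 17.
Check: 17·(2·17 − 1) = 561. ✓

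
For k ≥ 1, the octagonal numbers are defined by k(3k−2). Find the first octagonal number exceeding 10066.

10325

Solve n(3n−2) > 10066 for integer n.
The largest n with value ≤ 10066 is 58 (since 9976 ≤ 10066 < 10325), so the first above is n = 59, value 10325.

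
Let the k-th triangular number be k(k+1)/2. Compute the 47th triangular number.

47·48/2 = 2256/2 = 1128.

1128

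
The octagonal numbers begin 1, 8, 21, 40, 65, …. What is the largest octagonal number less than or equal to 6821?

Solve n(3n−2) ≤ 6821 for integer n.
n = 48 gives 6816 ≤ 6821, while n = 49 gives 7105 > 6821; so the answer is 6816.

6816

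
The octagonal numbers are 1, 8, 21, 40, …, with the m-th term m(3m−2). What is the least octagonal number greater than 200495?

200725

Solve n(3n−2) > 200495 for integer n.
The largest n with value ≤ 200495 is 258 (since 199176 ≤ 200495 < 200725), so the first above is n = 259, value 200725.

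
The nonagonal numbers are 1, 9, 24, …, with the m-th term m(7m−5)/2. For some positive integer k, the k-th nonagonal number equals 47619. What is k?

Set n(7n−5)/2 = 47619, giving 7n² − 5n − 95238 = 0.
The discriminant is 25 + 56·47619 = 2666689, and √2666689 = 1633.
So n = (5 + 1633) / 14 = 1638/14 = 117.
Check: 117·(7·117 − 5)/2 = 47619. ✓

117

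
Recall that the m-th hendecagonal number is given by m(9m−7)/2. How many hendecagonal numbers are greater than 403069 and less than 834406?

The n-th hendecagonal number is n(9n−7)/2.
Smallest index with value > 403069: n = 300 (giving 403950).
Largest index with value < 834406: n = 430 (giving 830545).
Indices 300 through 430: 131 terms.

131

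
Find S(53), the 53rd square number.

2809

The 53rd square number is n² with n = 53.
53² = 2809.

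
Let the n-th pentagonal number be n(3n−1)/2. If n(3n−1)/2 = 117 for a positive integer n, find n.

Set n(3n−1)/2 = 117, giving 3n² − n − 234 = 0.
So n = (1 + 53) / 6 = 54/6 = 9.

9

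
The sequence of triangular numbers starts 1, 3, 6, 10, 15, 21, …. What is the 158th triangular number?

The 158th triangular number is n(n+1)/2 with n = 158.
158·159/2 = 25122/2 = 12561.

12561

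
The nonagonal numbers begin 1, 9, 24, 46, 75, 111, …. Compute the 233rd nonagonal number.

189429

233·(7·233 − 5)/2 = 233·1626/2 = 233·813 = 189429.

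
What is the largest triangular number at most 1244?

1225

Solve n(n+1)/2 ≤ 1244 for integer n.
n = 49 gives 1225 ≤ 1244, while n = 50 gives 1275 > 1244; so the answer is 1225.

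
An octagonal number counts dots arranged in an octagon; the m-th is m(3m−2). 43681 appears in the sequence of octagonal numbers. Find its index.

Set n(3n−2) = 43681, giving 3n² − 2n − 43681 = 0.
The discriminant is 4 + 12·43681 = 524176, and √524176 = 724.
So n = (2 + 724) / 6 = 726/6 = 121.

121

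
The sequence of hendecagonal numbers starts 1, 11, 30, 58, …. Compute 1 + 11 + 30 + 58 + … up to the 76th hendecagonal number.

Σ i(9i−7)/2 = (9Σi² − 7Σi) / 2 over i = 1..76.
Σi = 2926 and Σi² = 149226.
(9·149226 − 7·2926) / 2 = 1322552/2 = 661276.

661276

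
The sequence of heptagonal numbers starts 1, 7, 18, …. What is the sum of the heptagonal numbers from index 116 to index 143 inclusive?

1173046

Σ i(5i−3)/2 = (5Σi² − 3Σi) / 2 over i = 116..143.
Σi = 10296 − 6670 = 3626 and Σi² = 984984 − 513590 = 471394.
(5·471394 − 3·3626) / 2 = 2346092/2 = 1173046.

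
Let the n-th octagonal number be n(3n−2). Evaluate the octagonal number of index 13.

The 13th octagonal number is n(3n−2) with n = 13.
13·(3·13 − 2) = 13·37 = 481.

481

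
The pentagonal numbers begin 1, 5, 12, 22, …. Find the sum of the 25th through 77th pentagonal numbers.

Σ i(3i−1)/2 = (3Σi² − Σi) / 2 over i = 25..77.
Σi = 3003 − 300 = 2703 and Σi² = 155155 − 4900 = 150255.
(3·150255 − 1·2703) / 2 = 448062/2 = 224031.

224031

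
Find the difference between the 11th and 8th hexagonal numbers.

11·(2·11 − 1) = 231 and 8·(2·8 − 1) = 120.
Difference: 231 − 120 = 111.

111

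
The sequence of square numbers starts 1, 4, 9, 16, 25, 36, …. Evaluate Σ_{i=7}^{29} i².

Σ_{i=7}^{29} i² = 8555 − 91 = 8464.

8464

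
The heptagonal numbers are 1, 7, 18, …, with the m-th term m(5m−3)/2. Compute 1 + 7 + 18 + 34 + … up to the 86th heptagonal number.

Σ i(5i−3)/2 = (5Σi² − 3Σi) / 2 over i = 1..86.
Σi = 3741 and Σi² = 215731.
(5·215731 − 3·3741) / 2 = 1067432/2 = 533716.

533716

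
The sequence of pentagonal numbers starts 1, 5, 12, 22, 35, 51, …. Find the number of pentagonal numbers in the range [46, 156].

The n-th pentagonal number is n(3n−1)/2.
Smallest index with value ≥ 46: n = 6 (giving 51).
Largest index with value ≤ 156: n = 10 (giving 145).
Indices 6 through 10: 5 terms.

5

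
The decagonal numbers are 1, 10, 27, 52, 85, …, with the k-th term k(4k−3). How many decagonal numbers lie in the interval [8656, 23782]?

31

The n-th decagonal number is n(4n−3).
Smallest index with value ≥ 8656: n = 47 (giving 8695).
Largest index with value ≤ 23782: n = 77 (giving 23485).
Indices 47 through 77: 31 terms.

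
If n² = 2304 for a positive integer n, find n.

48

We need n² = 2304, so n = √2304 = 48.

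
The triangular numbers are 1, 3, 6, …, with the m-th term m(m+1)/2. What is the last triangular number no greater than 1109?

Solve n(n+1)/2 ≤ 1109 for integer n.
n = 46 gives 1081 ≤ 1109, while n = 47 gives 1128 > 1109; so the answer is 1081.

1081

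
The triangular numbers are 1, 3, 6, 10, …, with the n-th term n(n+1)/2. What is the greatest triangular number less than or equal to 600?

Solve n(n+1)/2 ≤ 600 for integer n.
n = 34 gives 595 ≤ 600, while n = 35 gives 630 > 600; so the answer is 595.

595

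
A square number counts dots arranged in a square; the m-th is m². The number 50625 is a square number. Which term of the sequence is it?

We need n² = 50625, so n = √50625 = 225.

225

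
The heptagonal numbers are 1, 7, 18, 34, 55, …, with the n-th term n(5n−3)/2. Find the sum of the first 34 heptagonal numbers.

Σ i(5i−3)/2 = (5Σi² − 3Σi) / 2 over i = 1..34.
Σi = 595 and Σi² = 13685.
(5·13685 − 3·595) / 2 = 66640/2 = 33320.

33320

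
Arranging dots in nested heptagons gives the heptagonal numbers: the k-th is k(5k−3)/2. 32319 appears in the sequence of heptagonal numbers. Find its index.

Set n(5n−3)/2 = 32319, giving 5n² − 3n − 64638 = 0.
The discriminant is 9 + 40·32319 = 1292769, and √1292769 = 1137.
So n = (3 + 1137) / 10 = 1140/10 = 114.
Check: 114·(5·114 − 3)/2 = 32319. ✓

114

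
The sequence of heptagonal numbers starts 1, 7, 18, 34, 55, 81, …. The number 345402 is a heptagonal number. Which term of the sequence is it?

Set n(5n−3)/2 = 345402, giving 5n² − 3n − 690804 = 0.
The discriminant is 9 + 40·345402 = 13816089, and √13816089 = 3717.
So n = (3 + 3717) / 10 = 3720/10 = 372.
Check: 372·(5·372 − 3)/2 = 345402. ✓

372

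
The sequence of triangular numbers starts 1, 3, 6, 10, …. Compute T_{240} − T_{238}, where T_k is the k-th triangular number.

479

240·241/2 = 28920 and 238·239/2 = 28441.
Difference: 28920 − 28441 = 479.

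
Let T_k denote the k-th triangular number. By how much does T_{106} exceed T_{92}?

106·107/2 = 5671 and 92·93/2 = 4278.
Difference: 5671 − 4278 = 1393.

1393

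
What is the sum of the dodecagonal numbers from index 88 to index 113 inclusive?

Σ i(5i−4) = 5Σi² − 4Σi over i = 88..113.
Σi = 6441 − 3828 = 2613 and Σi² = 487369 − 223300 = 264069.
5·264069 − 4·2613 = 1309893.

1309893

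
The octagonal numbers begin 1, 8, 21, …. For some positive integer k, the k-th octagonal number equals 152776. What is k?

Set n(3n−2) = 152776, giving 3n² − 2n − 152776 = 0.
The discriminant is 4 + 12·152776 = 1833316, and √1833316 = 1354.
So n = (2 + 1354) / 6 = 1356/6 = 226.
Check: 226·(3·226 − 2) = 152776. ✓

226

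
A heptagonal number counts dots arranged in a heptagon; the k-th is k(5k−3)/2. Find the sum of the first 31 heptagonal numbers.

25296

Σ i(5i−3)/2 = (5Σi² − 3Σi) / 2 over i = 1..31.
Σi = 496 and Σi² = 10416.
(5·10416 − 3·496) / 2 = 50592/2 = 25296.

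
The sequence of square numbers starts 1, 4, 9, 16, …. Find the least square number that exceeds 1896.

Solve n² > 1896 for integer n.
The largest n with value ≤ 1896 is 43 (since 1849 ≤ 1896 < 1936), so the first above is n = 44, value 1936.

1936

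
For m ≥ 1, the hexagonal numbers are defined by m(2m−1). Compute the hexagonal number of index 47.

4371

47·(2·47 − 1) = 47·93 = 4371.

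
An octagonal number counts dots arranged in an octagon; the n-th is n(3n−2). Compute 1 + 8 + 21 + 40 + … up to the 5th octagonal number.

Σ i(3i−2) = 3Σi² − 2Σi over i = 1..5.
Σi = 15 and Σi² = 55.
3·55 − 2·15 = 135.

135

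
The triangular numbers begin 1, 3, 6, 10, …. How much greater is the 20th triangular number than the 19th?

Consecutive triangular numbers differ by n: T_{20} − T_{19} = 20.

20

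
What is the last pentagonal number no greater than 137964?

Solve n(3n−1)/2 ≤ 137964 for integer n.
n = 303 gives 137562 ≤ 137964, while n = 304 gives 138472 > 137964; so the answer is 137562.

137562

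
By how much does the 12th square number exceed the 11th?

n² − (n−1)² = 2n − 1, so 12² − 11² = 2·12 − 1 = 23.

23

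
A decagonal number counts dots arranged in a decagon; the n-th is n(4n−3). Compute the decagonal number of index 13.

The 13th decagonal number is n(4n−3) with n = 13.
13·(4·13 − 3) = 13·49 = 637.

637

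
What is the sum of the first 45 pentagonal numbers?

Σ i(3i−1)/2 = (3Σi² − Σi) / 2 over i = 1..45.
Σi = 1035 and Σi² = 31395.
(3·31395 − 1·1035) / 2 = 93150/2 = 46575.

46575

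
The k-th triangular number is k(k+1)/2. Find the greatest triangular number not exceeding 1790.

Solve n(n+1)/2 ≤ 1790 for integer n.
n = 59 gives 1770 ≤ 1790, while n = 60 gives 1830 > 1790; so the answer is 1770.

1770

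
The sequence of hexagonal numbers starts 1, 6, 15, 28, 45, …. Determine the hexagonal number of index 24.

1128

24·(2·24 − 1) = 24·47 = 1128.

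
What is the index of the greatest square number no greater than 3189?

56

Solve n² ≤ 3189 for integer n.
n = 56 gives 3136 ≤ 3189, while n = 57 gives 3249 > 3189; so the answer is index 56.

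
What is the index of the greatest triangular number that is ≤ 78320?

Solve n(n+1)/2 ≤ 78320 for integer n.
n = 395 gives 78210 ≤ 78320, while n = 396 gives 78606 > 78320; so the answer is index 395.

395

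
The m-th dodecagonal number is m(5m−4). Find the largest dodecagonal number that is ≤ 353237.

Solve n(5n−4) ≤ 353237 for integer n.
n = 266 gives 352716 ≤ 353237, while n = 267 gives 355377 > 353237; so the answer is 352716.

352716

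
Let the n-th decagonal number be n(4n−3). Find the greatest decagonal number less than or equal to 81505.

Solve n(4n−3) ≤ 81505 for integer n.
n = 143 gives 81367 ≤ 81505, while n = 144 gives 82512 > 81505; so the answer is 81367.

81367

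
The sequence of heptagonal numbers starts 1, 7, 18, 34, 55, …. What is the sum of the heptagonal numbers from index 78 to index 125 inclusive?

1251992

Σ i(5i−3)/2 = (5Σi² − 3Σi) / 2 over i = 78..125.
Σi = 7875 − 3003 = 4872 and Σi² = 658875 − 155155 = 503720.
(5·503720 − 3·4872) / 2 = 2503984/2 = 1251992.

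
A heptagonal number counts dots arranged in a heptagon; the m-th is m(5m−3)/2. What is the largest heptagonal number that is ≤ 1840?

1782

Solve n(5n−3)/2 ≤ 1840 for integer n.
n = 27 gives 1782 ≤ 1840, while n = 28 gives 1918 > 1840; so the answer is 1782.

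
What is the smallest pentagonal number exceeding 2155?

Solve n(3n−1)/2 > 2155 for integer n.
The largest n with value ≤ 2155 is 38 (since 2147 ≤ 2155 < 2262), so the first above is n = 39, value 2262.

2262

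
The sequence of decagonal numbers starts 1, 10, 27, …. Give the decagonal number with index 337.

The 337th decagonal number is n(4n−3) with n = 337.
337·(4·337 − 3) = 337·1345 = 453265.

453265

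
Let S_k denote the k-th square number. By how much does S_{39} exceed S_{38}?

n² − (n−1)² = 2n − 1, so 39² − 38² = 2·39 − 1 = 77.

77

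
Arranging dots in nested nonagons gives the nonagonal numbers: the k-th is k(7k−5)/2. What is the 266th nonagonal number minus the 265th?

1856

Consecutive nonagonal numbers differ by 7n − 6: here 7·266 − 6 = 1856.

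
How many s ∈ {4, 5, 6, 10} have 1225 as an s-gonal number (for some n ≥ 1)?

2

s = 4: P(4, 35) = 1225. ✓
s = 5: P(5, 28) = 1162 and P(5, 29) = 1247; 1225 is not s-gonal.
s = 6: P(6, 25) = 1225. ✓
s = 10: P(10, 17) = 1105 and P(10, 18) = 1242; 1225 is not s-gonal.
Hits: s ∈ {4, 6} → 2.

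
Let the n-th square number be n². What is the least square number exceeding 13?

16

Solve n² > 13 for integer n.
The largest n with value ≤ 13 is 3 (since 9 ≤ 13 < 16), so the first above is n = 4, value 16.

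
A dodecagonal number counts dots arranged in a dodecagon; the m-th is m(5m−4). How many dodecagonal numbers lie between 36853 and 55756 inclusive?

20

The n-th dodecagonal number is n(5n−4).
Smallest index with value ≥ 36853: n = 87 (giving 37497).
Largest index with value ≤ 55756: n = 106 (giving 55756).
Indices 87 through 106: 20 terms.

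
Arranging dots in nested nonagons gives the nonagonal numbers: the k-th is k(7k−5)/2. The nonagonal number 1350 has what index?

20

Set n(7n−5)/2 = 1350, giving 7n² − 5n − 2700 = 0.
So n = (5 + 275) / 14 = 280/14 = 20.
Check: 20·(7·20 − 5)/2 = 1350. ✓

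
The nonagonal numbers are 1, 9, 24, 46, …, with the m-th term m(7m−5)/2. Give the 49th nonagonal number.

49·(7·49 − 5)/2 = 49·338/2 = 49·169 = 8281.

8281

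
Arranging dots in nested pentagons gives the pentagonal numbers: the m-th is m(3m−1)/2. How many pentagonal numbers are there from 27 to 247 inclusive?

The n-th pentagonal number is n(3n−1)/2.
Smallest index with value ≥ 27: n = 5 (giving 35).
Largest index with value ≤ 247: n = 13 (giving 247).
Indices 5 through 13: 9 terms.

9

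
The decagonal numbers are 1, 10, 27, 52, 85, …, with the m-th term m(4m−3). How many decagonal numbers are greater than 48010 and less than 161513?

The n-th decagonal number is n(4n−3).
Smallest index with value > 48010: n = 110 (giving 48070).
Largest index with value < 161513: n = 201 (giving 161001).
Indices 110 through 201: 92 terms.

92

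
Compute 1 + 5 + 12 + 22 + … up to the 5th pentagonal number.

75

Σ i(3i−1)/2 = (3Σi² − Σi) / 2 over i = 1..5.
Σi = 15 and Σi² = 55.
(3·55 − 1·15) / 2 = 150/2 = 75.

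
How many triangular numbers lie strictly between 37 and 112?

The n-th triangular number is n(n+1)/2.
Smallest index with value > 37: n = 9 (giving 45).
Largest index with value < 112: n = 14 (giving 105).
Indices 9 through 14: 6 terms.

6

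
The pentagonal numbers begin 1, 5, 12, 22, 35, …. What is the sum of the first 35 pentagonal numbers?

Σ i(3i−1)/2 = (3Σi² − Σi) / 2 over i = 1..35.
Σi = 630 and Σi² = 14910.
(3·14910 − 1·630) / 2 = 44100/2 = 22050.

22050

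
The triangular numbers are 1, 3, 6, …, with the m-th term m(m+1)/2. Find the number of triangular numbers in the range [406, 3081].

The n-th triangular number is n(n+1)/2.
Smallest index with value ≥ 406: n = 28 (giving 406).
Largest index with value ≤ 3081: n = 78 (giving 3081).
Indices 28 through 78: 51 terms.

51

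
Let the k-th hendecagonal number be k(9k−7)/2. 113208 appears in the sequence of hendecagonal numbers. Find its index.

Set n(9n−7)/2 = 113208, giving 9n² − 7n − 226416 = 0.
So n = (7 + 2855) / 18 = 2862/18 = 159.

159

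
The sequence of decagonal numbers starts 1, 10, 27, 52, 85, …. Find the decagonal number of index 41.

6601

The 41st decagonal number is n(4n−3) with n = 41.
41·(4·41 − 3) = 41·161 = 6601.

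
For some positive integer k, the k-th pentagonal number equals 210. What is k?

12

Set n(3n−1)/2 = 210, giving 3n² − n − 420 = 0.
The discriminant is 1 + 24·210 = 5041, and √5041 = 71.
So n = (1 + 71) / 6 = 72/6 = 12.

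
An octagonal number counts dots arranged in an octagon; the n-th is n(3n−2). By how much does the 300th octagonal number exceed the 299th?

1795

Consecutive octagonal numbers differ by 6n − 5: here 6·300 − 5 = 1795.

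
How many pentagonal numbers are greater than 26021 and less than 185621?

The n-th pentagonal number is n(3n−1)/2.
Smallest index with value > 26021: n = 132 (giving 26070).
Largest index with value < 185621: n = 351 (giving 184626).
Indices 132 through 351: 220 terms.

220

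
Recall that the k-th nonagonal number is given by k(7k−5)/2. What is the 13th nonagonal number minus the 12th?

Consecutive nonagonal numbers differ by 7n − 6: here 7·13 − 6 = 85.

85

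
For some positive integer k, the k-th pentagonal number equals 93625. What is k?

Set n(3n−1)/2 = 93625, giving 3n² − n − 187250 = 0.
The discriminant is 1 + 24·93625 = 2247001, and √2247001 = 1499.
So n = (1 + 1499) / 6 = 1500/6 = 250.

250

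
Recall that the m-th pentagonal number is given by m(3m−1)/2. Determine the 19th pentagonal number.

The 19th pentagonal number is n(3n−1)/2 with n = 19.
19·(3·19 − 1)/2 = 19·56/2 = 19·28 = 532.

532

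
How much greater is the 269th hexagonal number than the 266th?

3207

269·(2·269 − 1) = 144453 and 266·(2·266 − 1) = 141246.
Difference: 144453 − 141246 = 3207.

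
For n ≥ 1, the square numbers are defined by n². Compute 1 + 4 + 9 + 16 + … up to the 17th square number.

1785

Σ_{i=1}^{17} i² = 17·18·35/6 = 1785.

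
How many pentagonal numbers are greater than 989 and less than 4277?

The n-th pentagonal number is n(3n−1)/2.
Smallest index with value > 989: n = 26 (giving 1001).
Largest index with value < 4277: n = 53 (giving 4187).
Indices 26 through 53: 28 terms.

28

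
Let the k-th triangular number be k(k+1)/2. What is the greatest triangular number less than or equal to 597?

Solve n(n+1)/2 ≤ 597 for integer n.
n = 34 gives 595 ≤ 597, while n = 35 gives 630 > 597; so the answer is 595.

595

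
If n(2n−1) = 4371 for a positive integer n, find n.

47

Set n(2n−1) = 4371, giving 2n² − n − 4371 = 0.
The discriminant is 1 + 8·4371 = 34969, and √34969 = 187.
So n = (1 + 187) / 4 = 188/4 = 47.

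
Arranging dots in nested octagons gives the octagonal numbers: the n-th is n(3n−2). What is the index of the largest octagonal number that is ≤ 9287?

Solve n(3n−2) ≤ 9287 for integer n.
n = 55 gives 8965 ≤ 9287, while n = 56 gives 9296 > 9287; so the answer is index 55.

55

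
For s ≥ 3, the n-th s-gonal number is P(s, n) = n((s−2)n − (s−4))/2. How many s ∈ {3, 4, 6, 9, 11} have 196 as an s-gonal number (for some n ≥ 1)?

s = 3: P(3, 19) = 190 and P(3, 20) = 210; 196 is not s-gonal.
s = 4: P(4, 14) = 196. ✓
s = 6: P(6, 10) = 190 and P(6, 11) = 231; 196 is not s-gonal.
s = 9: P(9, 7) = 154 and P(9, 8) = 204; 196 is not s-gonal.
s = 11: P(11, 7) = 196. ✓
Hits: s ∈ {4, 11} → 2.

2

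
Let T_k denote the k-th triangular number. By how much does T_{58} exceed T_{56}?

58·59/2 = 1711 and 56·57/2 = 1596.
Difference: 1711 − 1596 = 115.

115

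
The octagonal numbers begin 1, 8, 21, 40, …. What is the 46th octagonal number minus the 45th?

Consecutive octagonal numbers differ by 6n − 5: here 6·46 − 5 = 271.

271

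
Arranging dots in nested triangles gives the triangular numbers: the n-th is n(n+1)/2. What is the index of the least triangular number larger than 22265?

211

Solve n(n+1)/2 > 22265 for integer n.
The largest n with value ≤ 22265 is 210 (since 22155 ≤ 22265 < 22366), so the first above is n = 211, value 22366.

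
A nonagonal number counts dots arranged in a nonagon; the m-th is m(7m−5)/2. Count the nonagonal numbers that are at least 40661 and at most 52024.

The n-th nonagonal number is n(7n−5)/2.
Smallest index with value ≥ 40661: n = 109 (giving 41311).
Largest index with value ≤ 52024: n = 122 (giving 51789).
Indices 109 through 122: 14 terms.

14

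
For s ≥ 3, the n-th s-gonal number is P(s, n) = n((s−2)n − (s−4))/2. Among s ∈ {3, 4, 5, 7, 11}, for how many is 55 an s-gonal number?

s = 3: P(3, 10) = 55. ✓
s = 4: P(4, 7) = 49 and P(4, 8) = 64; 55 is not s-gonal.
s = 5: P(5, 6) = 51 and P(5, 7) = 70; 55 is not s-gonal.
s = 7: P(7, 5) = 55. ✓
s = 11: P(11, 3) = 30 and P(11, 4) = 58; 55 is not s-gonal.
Hits: s ∈ {3, 7} → 2.

2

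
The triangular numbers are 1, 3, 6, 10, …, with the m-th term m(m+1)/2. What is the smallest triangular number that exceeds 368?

Solve n(n+1)/2 > 368 for integer n.
The largest n with value ≤ 368 is 26 (since 351 ≤ 368 < 378), so the first above is n = 27, value 378.

378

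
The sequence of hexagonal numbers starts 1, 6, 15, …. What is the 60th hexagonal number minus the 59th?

Consecutive hexagonal numbers differ by 4n − 3: here 4·60 − 3 = 237.

237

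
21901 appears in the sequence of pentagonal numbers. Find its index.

121

Set n(3n−1)/2 = 21901, giving 3n² − n − 43802 = 0.
So n = (1 + 725) / 6 = 726/6 = 121.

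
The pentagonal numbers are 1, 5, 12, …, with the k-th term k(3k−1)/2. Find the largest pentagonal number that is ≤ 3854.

3725

Solve n(3n−1)/2 ≤ 3854 for integer n.
n = 50 gives 3725 ≤ 3854, while n = 51 gives 3876 > 3854; so the answer is 3725.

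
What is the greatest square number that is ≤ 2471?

Solve n² ≤ 2471 for integer n.
n = 49 gives 2401 ≤ 2471, while n = 50 gives 2500 > 2471; so the answer is 2401.

2401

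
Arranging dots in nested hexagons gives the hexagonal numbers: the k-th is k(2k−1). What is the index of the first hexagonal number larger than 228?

11

Solve n(2n−1) > 228 for integer n.
The largest n with value ≤ 228 is 10 (since 190 ≤ 228 < 231), so the first above is n = 11, value 231.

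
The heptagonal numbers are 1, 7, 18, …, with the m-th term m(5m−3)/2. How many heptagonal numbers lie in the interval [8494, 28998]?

The n-th heptagonal number is n(5n−3)/2.
Smallest index with value ≥ 8494: n = 59 (giving 8614).
Largest index with value ≤ 28998: n = 108 (giving 28998).
Indices 59 through 108: 50 terms.

50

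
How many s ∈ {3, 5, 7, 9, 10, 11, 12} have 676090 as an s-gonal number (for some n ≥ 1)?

s = 3: P(3, 1162) = 675703 and P(3, 1163) = 676866; 676090 is not s-gonal.
s = 5: P(5, 671) = 675026 and P(5, 672) = 677040; 676090 is not s-gonal.
s = 7: P(7, 520) = 675220 and P(7, 521) = 677821; 676090 is not s-gonal.
s = 9: P(9, 439) = 673426 and P(9, 440) = 676500; 676090 is not s-gonal.
s = 10: P(10, 411) = 674451 and P(10, 412) = 677740; 676090 is not s-gonal.
s = 11: P(11, 388) = 676090. ✓
s = 12: P(12, 368) = 675648 and P(12, 369) = 679329; 676090 is not s-gonal.
Hits: s ∈ {11} → 1.

1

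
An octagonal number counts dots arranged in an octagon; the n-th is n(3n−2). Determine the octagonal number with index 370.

370·(3·370 − 2) = 370·1108 = 409960.

409960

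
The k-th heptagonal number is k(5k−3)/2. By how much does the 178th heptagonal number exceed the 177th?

886

Consecutive heptagonal numbers differ by 5n − 4: here 5·178 − 4 = 886.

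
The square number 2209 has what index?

47

We need n² = 2209, so n = √2209 = 47.
Check: 47² = 2209. ✓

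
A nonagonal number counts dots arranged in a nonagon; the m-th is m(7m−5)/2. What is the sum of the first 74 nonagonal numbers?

475450

Σ i(7i−5)/2 = (7Σi² − 5Σi) / 2 over i = 1..74.
Σi = 2775 and Σi² = 137825.
(7·137825 − 5·2775) / 2 = 950900/2 = 475450.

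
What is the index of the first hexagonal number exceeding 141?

Solve n(2n−1) > 141 for integer n.
The largest n with value ≤ 141 is 8 (since 120 ≤ 141 < 153), so the first above is n = 9, value 153.

9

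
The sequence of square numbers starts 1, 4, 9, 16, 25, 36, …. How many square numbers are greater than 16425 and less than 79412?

153

The n-th square number is n².
Smallest index with value > 16425: n = 129 (giving 16641).
Largest index with value < 79412: n = 281 (giving 78961).
Indices 129 through 281: 153 terms.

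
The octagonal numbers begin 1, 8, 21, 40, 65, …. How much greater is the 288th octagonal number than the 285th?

5151

288·(3·288 − 2) = 248256 and 285·(3·285 − 2) = 243105.
Difference: 248256 − 243105 = 5151.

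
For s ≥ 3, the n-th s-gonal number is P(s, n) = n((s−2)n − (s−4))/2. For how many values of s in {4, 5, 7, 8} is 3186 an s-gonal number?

1

s = 4: P(4, 56) = 3136 and P(4, 57) = 3249; 3186 is not s-gonal.
s = 5: P(5, 46) = 3151 and P(5, 47) = 3290; 3186 is not s-gonal.
s = 7: P(7, 36) = 3186. ✓
s = 8: P(8, 32) = 3008 and P(8, 33) = 3201; 3186 is not s-gonal.
Hits: s ∈ {7} → 1.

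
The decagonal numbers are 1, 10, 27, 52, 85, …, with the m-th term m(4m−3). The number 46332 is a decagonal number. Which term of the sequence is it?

Set n(4n−3) = 46332, giving 4n² − 3n − 46332 = 0.
The discriminant is 9 + 16·46332 = 741321, and √741321 = 861.
So n = (3 + 861) / 8 = 864/8 = 108.

108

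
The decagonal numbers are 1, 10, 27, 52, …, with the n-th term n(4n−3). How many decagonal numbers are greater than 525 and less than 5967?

27

The n-th decagonal number is n(4n−3).
Smallest index with value > 525: n = 12 (giving 540).
Largest index with value < 5967: n = 38 (giving 5662).
Indices 12 through 38: 27 terms.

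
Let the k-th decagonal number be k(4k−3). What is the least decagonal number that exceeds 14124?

Solve n(4n−3) > 14124 for integer n.
The largest n with value ≤ 14124 is 59 (since 13747 ≤ 14124 < 14220), so the first above is n = 60, value 14220.

14220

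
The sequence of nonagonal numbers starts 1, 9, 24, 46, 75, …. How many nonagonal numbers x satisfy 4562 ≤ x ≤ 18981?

38

The n-th nonagonal number is n(7n−5)/2.
Smallest index with value ≥ 4562: n = 37 (giving 4699).
Largest index with value ≤ 18981: n = 74 (giving 18981).
Indices 37 through 74: 38 terms.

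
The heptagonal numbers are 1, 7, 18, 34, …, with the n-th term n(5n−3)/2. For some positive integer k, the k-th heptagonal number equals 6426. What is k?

51

Set n(5n−3)/2 = 6426, giving 5n² − 3n − 12852 = 0.
The discriminant is 9 + 40·6426 = 257049, and √257049 = 507.
So n = (3 + 507) / 10 = 510/10 = 51.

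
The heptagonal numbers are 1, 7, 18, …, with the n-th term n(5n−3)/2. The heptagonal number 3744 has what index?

Set n(5n−3)/2 = 3744, giving 5n² − 3n − 7488 = 0.
The discriminant is 9 + 40·3744 = 149769, and √149769 = 387.
So n = (3 + 387) / 10 = 390/10 = 39.

39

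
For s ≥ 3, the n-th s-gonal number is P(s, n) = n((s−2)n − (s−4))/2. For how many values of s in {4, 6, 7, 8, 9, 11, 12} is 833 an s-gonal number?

2

s = 4: P(4, 28) = 784 and P(4, 29) = 841; 833 is not s-gonal.
s = 6: P(6, 20) = 780 and P(6, 21) = 861; 833 is not s-gonal.
s = 7: P(7, 18) = 783 and P(7, 19) = 874; 833 is not s-gonal.
s = 8: P(8, 17) = 833. ✓
s = 9: P(9, 15) = 750 and P(9, 16) = 856; 833 is not s-gonal.
s = 11: P(11, 14) = 833. ✓
s = 12: P(12, 13) = 793 and P(12, 14) = 924; 833 is not s-gonal.
Hits: s ∈ {8, 11} → 2.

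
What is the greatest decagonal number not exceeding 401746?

401005

Solve n(4n−3) ≤ 401746 for integer n.
n = 317 gives 401005 ≤ 401746, while n = 318 gives 403542 > 401746; so the answer is 401005.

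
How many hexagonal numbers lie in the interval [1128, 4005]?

22

The n-th hexagonal number is n(2n−1).
Smallest index with value ≥ 1128: n = 24 (giving 1128).
Largest index with value ≤ 4005: n = 45 (giving 4005).
Indices 24 through 45: 22 terms.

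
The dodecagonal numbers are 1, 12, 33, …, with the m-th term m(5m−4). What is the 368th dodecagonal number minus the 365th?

10983

368·(5·368 − 4) = 675648 and 365·(5·365 − 4) = 664665.
Difference: 675648 − 664665 = 10983.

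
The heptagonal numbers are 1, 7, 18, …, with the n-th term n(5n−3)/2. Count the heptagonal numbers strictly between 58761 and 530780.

The n-th heptagonal number is n(5n−3)/2.
Smallest index with value > 58761: n = 154 (giving 59059).
Largest index with value < 530780: n = 461 (giving 530611).
Indices 154 through 461: 308 terms.

308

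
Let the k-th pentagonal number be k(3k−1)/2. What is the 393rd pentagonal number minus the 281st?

393·(3·393 − 1)/2 = 231477 and 281·(3·281 − 1)/2 = 118301.
Difference: 231477 − 118301 = 113176.

113176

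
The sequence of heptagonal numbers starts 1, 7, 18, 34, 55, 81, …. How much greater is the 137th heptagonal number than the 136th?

Consecutive heptagonal numbers differ by 5n − 4: here 5·137 − 4 = 681.

681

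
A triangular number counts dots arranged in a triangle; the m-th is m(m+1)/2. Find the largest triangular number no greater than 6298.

Solve n(n+1)/2 ≤ 6298 for integer n.
n = 111 gives 6216 ≤ 6298, while n = 112 gives 6328 > 6298; so the answer is 6216.

6216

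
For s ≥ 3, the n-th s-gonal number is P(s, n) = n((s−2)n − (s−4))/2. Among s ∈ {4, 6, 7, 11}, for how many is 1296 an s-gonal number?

1

s = 4: P(4, 36) = 1296. ✓
s = 6: P(6, 25) = 1225 and P(6, 26) = 1326; 1296 is not s-gonal.
s = 7: P(7, 23) = 1288 and P(7, 24) = 1404; 1296 is not s-gonal.
s = 11: P(11, 17) = 1241 and P(11, 18) = 1395; 1296 is not s-gonal.
Hits: s ∈ {4} → 1.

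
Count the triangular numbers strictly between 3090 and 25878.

The n-th triangular number is n(n+1)/2.
Smallest index with value > 3090: n = 79 (giving 3160).
Largest index with value < 25878: n = 226 (giving 25651).
Indices 79 through 226: 148 terms.

148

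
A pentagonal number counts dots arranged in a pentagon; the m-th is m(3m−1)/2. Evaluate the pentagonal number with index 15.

330

15·(3·15 − 1)/2 = 15·44/2 = 15·22 = 330.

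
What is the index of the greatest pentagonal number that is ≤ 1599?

Solve n(3n−1)/2 ≤ 1599 for integer n.
n = 32 gives 1520 ≤ 1599, while n = 33 gives 1617 > 1599; so the answer is index 32.

32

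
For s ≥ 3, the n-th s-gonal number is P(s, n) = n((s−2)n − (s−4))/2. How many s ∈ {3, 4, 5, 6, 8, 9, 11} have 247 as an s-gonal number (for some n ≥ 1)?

s = 3: P(3, 21) = 231 and P(3, 22) = 253; 247 is not s-gonal.
s = 4: P(4, 15) = 225 and P(4, 16) = 256; 247 is not s-gonal.
s = 5: P(5, 13) = 247. ✓
s = 6: P(6, 11) = 231 and P(6, 12) = 276; 247 is not s-gonal.
s = 8: P(8, 9) = 225 and P(8, 10) = 280; 247 is not s-gonal.
s = 9: P(9, 8) = 204 and P(9, 9) = 261; 247 is not s-gonal.
s = 11: P(11, 7) = 196 and P(11, 8) = 260; 247 is not s-gonal.
Hits: s ∈ {5} → 1.

1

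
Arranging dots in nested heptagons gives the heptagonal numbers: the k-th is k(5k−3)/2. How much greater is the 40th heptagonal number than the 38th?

40·(5·40 − 3)/2 = 3940 and 38·(5·38 − 3)/2 = 3553.
Difference: 3940 − 3553 = 387.

387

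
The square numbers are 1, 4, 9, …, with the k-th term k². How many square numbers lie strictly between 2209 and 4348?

The n-th square number is n².
Smallest index with value > 2209: n = 48 (giving 2304).
Largest index with value < 4348: n = 65 (giving 4225).
Indices 48 through 65: 18 terms.

18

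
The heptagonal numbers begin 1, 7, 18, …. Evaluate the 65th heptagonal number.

The 65th heptagonal number is n(5n−3)/2 with n = 65.
65·(5·65 − 3)/2 = 65·322/2 = 65·161 = 10465.

10465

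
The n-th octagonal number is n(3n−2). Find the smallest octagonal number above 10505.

10680

Solve n(3n−2) > 10505 for integer n.
The largest n with value ≤ 10505 is 59 (since 10325 ≤ 10505 < 10680), so the first above is n = 60, value 10680.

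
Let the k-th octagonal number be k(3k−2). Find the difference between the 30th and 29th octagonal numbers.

175

Consecutive octagonal numbers differ by 6n − 5: here 6·30 − 5 = 175.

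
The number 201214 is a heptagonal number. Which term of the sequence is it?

Set n(5n−3)/2 = 201214, giving 5n² − 3n − 402428 = 0.
The discriminant is 9 + 40·201214 = 8048569, and √8048569 = 2837.
So n = (3 + 2837) / 10 = 2840/10 = 284.

284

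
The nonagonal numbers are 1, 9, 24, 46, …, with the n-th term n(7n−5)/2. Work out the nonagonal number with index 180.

112950

The 180th nonagonal number is n(7n−5)/2 with n = 180.
180·(7·180 − 5)/2 = 180·1255/2 = 112950.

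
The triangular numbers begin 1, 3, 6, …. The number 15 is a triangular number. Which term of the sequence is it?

Set n(n+1)/2 = 15, giving n² + n − 30 = 0.
The discriminant is 1 + 8·15 = 121, and √121 = 11.
So n = (-1 + 11) / 2 = 10/2 = 5.

5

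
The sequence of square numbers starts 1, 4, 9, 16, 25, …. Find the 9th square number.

81

The 9th square number is n² with n = 9.
9² = 81.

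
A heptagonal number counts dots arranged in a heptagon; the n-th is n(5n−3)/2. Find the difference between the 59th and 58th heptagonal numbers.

291

Consecutive heptagonal numbers differ by 5n − 4: here 5·59 − 4 = 291.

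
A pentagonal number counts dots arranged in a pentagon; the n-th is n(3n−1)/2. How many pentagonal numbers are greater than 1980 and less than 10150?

The n-th pentagonal number is n(3n−1)/2.
Smallest index with value > 1980: n = 37 (giving 2035).
Largest index with value < 10150: n = 82 (giving 10045).
Indices 37 through 82: 46 terms.

46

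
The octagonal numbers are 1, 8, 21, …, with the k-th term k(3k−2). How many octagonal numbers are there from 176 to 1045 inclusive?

12

The n-th octagonal number is n(3n−2).
Smallest index with value ≥ 176: n = 8 (giving 176).
Largest index with value ≤ 1045: n = 19 (giving 1045).
Indices 8 through 19: 12 terms.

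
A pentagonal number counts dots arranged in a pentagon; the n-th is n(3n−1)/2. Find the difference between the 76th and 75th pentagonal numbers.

226

Consecutive pentagonal numbers differ by 3n − 2: here 3·76 − 2 = 226.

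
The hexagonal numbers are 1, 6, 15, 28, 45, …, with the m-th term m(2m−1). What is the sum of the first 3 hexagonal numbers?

Σ i(2i−1) = 2Σi² − Σi over i = 1..3.
Σi = 6 and Σi² = 14.
2·14 − 1·6 = 22.

22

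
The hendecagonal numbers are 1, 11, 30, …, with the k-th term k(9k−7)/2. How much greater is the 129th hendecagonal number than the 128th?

Consecutive hendecagonal numbers differ by 9n − 8: here 9·129 − 8 = 1153.

1153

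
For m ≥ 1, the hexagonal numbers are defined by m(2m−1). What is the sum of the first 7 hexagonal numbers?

Σ i(2i−1) = 2Σi² − Σi over i = 1..7.
Σi = 28 and Σi² = 140.
2·140 − 1·28 = 252.

252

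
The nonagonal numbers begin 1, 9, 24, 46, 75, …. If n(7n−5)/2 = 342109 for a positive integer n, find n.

313

Set n(7n−5)/2 = 342109, giving 7n² − 5n − 684218 = 0.
The discriminant is 25 + 56·342109 = 19158129, and √19158129 = 4377.
So n = (5 + 4377) / 14 = 4382/14 = 313.
Check: 313·(7·313 − 5)/2 = 342109. ✓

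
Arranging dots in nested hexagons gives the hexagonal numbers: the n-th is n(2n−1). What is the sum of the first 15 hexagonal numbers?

Σ i(2i−1) = 2Σi² − Σi over i = 1..15.
Σi = 120 and Σi² = 1240.
2·1240 − 1·120 = 2360.

2360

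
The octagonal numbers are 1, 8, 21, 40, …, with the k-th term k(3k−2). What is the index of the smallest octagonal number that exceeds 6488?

47

Solve n(3n−2) > 6488 for integer n.
The largest n with value ≤ 6488 is 46 (since 6256 ≤ 6488 < 6533), so the first above is n = 47, value 6533.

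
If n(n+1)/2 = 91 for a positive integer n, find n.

Set n(n+1)/2 = 91, giving n² + n − 182 = 0.
The discriminant is 1 + 8·91 = 729, and √729 = 27.
So n = (-1 + 27) / 2 = 26/2 = 13.

13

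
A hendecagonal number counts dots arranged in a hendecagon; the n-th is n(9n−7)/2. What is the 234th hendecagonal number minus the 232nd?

4187

234·(9·234 − 7)/2 = 245583 and 232·(9·232 − 7)/2 = 241396.
Difference: 245583 − 241396 = 4187.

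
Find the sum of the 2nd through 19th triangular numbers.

1329

Σ i(i+1)/2 = (Σi² + Σi) / 2 over i = 2..19.
Σi = 190 − 1 = 189 and Σi² = 2470 − 1 = 2469.
(1·2469 + 1·189) / 2 = 2658/2 = 1329.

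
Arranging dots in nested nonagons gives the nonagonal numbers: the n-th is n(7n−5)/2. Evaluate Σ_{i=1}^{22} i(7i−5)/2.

12650

Σ i(7i−5)/2 = (7Σi² − 5Σi) / 2 over i = 1..22.
Σi = 253 and Σi² = 3795.
(7·3795 − 5·253) / 2 = 25300/2 = 12650.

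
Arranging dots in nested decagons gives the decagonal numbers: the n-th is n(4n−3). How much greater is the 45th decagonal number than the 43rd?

45·(4·45 − 3) = 7965 and 43·(4·43 − 3) = 7267.
Difference: 7965 − 7267 = 698.

698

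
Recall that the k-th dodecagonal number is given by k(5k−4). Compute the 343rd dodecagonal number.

586873

The 343rd dodecagonal number is n(5n−4) with n = 343.
343·(5·343 − 4) = 343·1711 = 586873.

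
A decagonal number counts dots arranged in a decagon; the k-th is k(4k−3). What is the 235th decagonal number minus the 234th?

Consecutive decagonal numbers differ by 8n − 7: here 8·235 − 7 = 1873.

1873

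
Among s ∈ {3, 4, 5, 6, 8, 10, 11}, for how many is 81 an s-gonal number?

s = 3: P(3, 12) = 78 and P(3, 13) = 91; 81 is not s-gonal.
s = 4: P(4, 9) = 81. ✓
s = 5: P(5, 7) = 70 and P(5, 8) = 92; 81 is not s-gonal.
s = 6: P(6, 6) = 66 and P(6, 7) = 91; 81 is not s-gonal.
s = 8: P(8, 5) = 65 and P(8, 6) = 96; 81 is not s-gonal.
s = 10: P(10, 4) = 52 and P(10, 5) = 85; 81 is not s-gonal.
s = 11: P(11, 4) = 58 and P(11, 5) = 95; 81 is not s-gonal.
Hits: s ∈ {4} → 1.

1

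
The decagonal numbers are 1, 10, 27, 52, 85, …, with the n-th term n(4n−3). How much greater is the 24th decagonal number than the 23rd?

Consecutive decagonal numbers differ by 8n − 7: here 8·24 − 7 = 185.

185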